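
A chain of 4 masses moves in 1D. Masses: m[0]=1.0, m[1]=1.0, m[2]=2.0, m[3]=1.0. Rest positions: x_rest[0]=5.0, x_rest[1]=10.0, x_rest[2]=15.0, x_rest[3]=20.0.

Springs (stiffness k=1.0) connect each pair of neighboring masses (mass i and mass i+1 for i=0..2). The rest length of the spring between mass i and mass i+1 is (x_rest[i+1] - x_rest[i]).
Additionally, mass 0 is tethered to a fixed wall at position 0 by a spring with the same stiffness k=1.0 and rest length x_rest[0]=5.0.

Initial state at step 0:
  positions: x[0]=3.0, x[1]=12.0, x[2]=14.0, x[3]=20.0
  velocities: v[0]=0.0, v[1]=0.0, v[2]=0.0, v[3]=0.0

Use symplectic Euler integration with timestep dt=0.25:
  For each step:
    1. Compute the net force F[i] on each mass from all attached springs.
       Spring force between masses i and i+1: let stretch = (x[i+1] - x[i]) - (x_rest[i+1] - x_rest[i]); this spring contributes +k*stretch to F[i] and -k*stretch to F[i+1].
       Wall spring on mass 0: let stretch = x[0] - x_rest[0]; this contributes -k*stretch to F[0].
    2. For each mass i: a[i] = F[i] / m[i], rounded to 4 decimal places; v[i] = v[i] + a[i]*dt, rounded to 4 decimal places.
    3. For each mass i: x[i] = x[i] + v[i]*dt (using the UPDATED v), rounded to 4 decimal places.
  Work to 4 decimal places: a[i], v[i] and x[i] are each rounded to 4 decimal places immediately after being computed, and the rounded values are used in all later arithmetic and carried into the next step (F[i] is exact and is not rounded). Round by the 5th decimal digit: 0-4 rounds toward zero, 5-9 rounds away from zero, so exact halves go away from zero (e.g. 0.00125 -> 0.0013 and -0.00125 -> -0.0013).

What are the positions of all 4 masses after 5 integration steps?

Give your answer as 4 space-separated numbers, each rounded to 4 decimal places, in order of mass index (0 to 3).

Step 0: x=[3.0000 12.0000 14.0000 20.0000] v=[0.0000 0.0000 0.0000 0.0000]
Step 1: x=[3.3750 11.5625 14.1250 19.9375] v=[1.5000 -1.7500 0.5000 -0.2500]
Step 2: x=[4.0508 10.7734 14.3516 19.8242] v=[2.7031 -3.1563 0.9063 -0.4531]
Step 3: x=[4.8936 9.7878 14.6374 19.6814] v=[3.3711 -3.9424 1.1431 -0.5713]
Step 4: x=[5.7364 8.7994 14.9293 19.5358] v=[3.3713 -3.9536 1.1674 -0.5823]
Step 5: x=[6.4122 8.0027 15.1736 19.4148] v=[2.7030 -3.1869 0.9770 -0.4839]

Answer: 6.4122 8.0027 15.1736 19.4148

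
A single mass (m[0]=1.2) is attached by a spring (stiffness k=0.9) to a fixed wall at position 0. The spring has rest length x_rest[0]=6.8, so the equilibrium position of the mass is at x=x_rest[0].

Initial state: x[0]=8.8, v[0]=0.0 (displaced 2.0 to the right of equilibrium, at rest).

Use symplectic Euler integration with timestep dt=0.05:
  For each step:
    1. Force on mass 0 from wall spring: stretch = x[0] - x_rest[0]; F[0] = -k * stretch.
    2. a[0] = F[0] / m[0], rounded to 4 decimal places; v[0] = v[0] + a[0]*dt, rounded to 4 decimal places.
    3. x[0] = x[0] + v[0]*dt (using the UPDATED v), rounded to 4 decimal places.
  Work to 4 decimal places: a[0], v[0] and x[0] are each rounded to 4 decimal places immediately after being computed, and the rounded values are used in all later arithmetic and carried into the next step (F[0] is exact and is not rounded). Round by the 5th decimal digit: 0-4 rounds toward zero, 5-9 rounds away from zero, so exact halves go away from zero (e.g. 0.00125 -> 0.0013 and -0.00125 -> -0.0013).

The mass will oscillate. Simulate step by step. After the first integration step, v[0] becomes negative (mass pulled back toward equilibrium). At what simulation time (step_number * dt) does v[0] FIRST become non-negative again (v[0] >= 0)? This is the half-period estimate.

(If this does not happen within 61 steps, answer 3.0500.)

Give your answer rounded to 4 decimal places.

Answer: 3.0500

Derivation:
Step 0: x=[8.8000] v=[0.0000]
Step 1: x=[8.7963] v=[-0.0750]
Step 2: x=[8.7888] v=[-0.1499]
Step 3: x=[8.7776] v=[-0.2245]
Step 4: x=[8.7627] v=[-0.2987]
Step 5: x=[8.7441] v=[-0.3723]
Step 6: x=[8.7218] v=[-0.4452]
Step 7: x=[8.6959] v=[-0.5173]
Step 8: x=[8.6665] v=[-0.5884]
Step 9: x=[8.6336] v=[-0.6584]
Step 10: x=[8.5972] v=[-0.7272]
Step 11: x=[8.5575] v=[-0.7946]
Step 12: x=[8.5145] v=[-0.8605]
Step 13: x=[8.4683] v=[-0.9248]
Step 14: x=[8.4189] v=[-0.9874]
Step 15: x=[8.3665] v=[-1.0481]
Step 16: x=[8.3112] v=[-1.1068]
Step 17: x=[8.2530] v=[-1.1635]
Step 18: x=[8.1921] v=[-1.2180]
Step 19: x=[8.1286] v=[-1.2702]
Step 20: x=[8.0626] v=[-1.3200]
Step 21: x=[7.9942] v=[-1.3674]
Step 22: x=[7.9236] v=[-1.4122]
Step 23: x=[7.8509] v=[-1.4543]
Step 24: x=[7.7762] v=[-1.4937]
Step 25: x=[7.6997] v=[-1.5303]
Step 26: x=[7.6215] v=[-1.5640]
Step 27: x=[7.5418] v=[-1.5948]
Step 28: x=[7.4607] v=[-1.6226]
Step 29: x=[7.3783] v=[-1.6474]
Step 30: x=[7.2948] v=[-1.6691]
Step 31: x=[7.2104] v=[-1.6877]
Step 32: x=[7.1252] v=[-1.7031]
Step 33: x=[7.0394] v=[-1.7153]
Step 34: x=[6.9532] v=[-1.7243]
Step 35: x=[6.8667] v=[-1.7300]
Step 36: x=[6.7801] v=[-1.7325]
Step 37: x=[6.6935] v=[-1.7318]
Step 38: x=[6.6071] v=[-1.7278]
Step 39: x=[6.5211] v=[-1.7206]
Step 40: x=[6.4356] v=[-1.7101]
Step 41: x=[6.3508] v=[-1.6964]
Step 42: x=[6.2668] v=[-1.6796]
Step 43: x=[6.1838] v=[-1.6596]
Step 44: x=[6.1020] v=[-1.6365]
Step 45: x=[6.0215] v=[-1.6103]
Step 46: x=[5.9424] v=[-1.5811]
Step 47: x=[5.8650] v=[-1.5489]
Step 48: x=[5.7893] v=[-1.5138]
Step 49: x=[5.7155] v=[-1.4759]
Step 50: x=[5.6437] v=[-1.4352]
Step 51: x=[5.5741] v=[-1.3918]
Step 52: x=[5.5068] v=[-1.3458]
Step 53: x=[5.4419] v=[-1.2973]
Step 54: x=[5.3796] v=[-1.2464]
Step 55: x=[5.3199] v=[-1.1931]
Step 56: x=[5.2630] v=[-1.1376]
Step 57: x=[5.2090] v=[-1.0800]
Step 58: x=[5.1580] v=[-1.0203]
Step 59: x=[5.1101] v=[-0.9587]
Step 60: x=[5.0653] v=[-0.8953]
Step 61: x=[5.0238] v=[-0.8303]
v[0] did not become non-negative within 61 steps; using fallback time=3.0500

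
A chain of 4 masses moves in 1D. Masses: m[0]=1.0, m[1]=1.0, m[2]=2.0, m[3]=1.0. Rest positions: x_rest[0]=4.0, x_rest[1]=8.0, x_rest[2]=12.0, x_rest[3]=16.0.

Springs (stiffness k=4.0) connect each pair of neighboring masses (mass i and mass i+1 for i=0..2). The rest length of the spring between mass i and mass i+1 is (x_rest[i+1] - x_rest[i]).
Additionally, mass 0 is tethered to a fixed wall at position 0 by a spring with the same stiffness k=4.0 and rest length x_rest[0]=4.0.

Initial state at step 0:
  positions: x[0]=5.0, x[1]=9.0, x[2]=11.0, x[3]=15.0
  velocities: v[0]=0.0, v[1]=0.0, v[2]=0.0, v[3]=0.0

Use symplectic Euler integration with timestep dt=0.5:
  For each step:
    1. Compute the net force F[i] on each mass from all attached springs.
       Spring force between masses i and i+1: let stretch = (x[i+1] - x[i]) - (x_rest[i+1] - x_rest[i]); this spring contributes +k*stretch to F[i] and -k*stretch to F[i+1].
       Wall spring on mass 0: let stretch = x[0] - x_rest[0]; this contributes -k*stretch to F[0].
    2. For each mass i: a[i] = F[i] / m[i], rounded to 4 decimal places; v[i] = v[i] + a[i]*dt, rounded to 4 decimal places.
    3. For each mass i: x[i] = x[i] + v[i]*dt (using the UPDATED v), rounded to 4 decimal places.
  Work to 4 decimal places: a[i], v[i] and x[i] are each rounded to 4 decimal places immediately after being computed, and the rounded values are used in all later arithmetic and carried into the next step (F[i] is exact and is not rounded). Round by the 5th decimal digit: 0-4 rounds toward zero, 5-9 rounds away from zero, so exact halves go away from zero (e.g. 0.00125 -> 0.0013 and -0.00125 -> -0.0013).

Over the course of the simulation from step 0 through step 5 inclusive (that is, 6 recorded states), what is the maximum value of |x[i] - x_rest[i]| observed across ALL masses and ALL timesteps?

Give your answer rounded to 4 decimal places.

Step 0: x=[5.0000 9.0000 11.0000 15.0000] v=[0.0000 0.0000 0.0000 0.0000]
Step 1: x=[4.0000 7.0000 12.0000 15.0000] v=[-2.0000 -4.0000 2.0000 0.0000]
Step 2: x=[2.0000 7.0000 12.0000 16.0000] v=[-4.0000 0.0000 0.0000 2.0000]
Step 3: x=[3.0000 7.0000 11.5000 17.0000] v=[2.0000 0.0000 -1.0000 2.0000]
Step 4: x=[5.0000 7.5000 11.5000 16.5000] v=[4.0000 1.0000 0.0000 -1.0000]
Step 5: x=[4.5000 9.5000 12.0000 15.0000] v=[-1.0000 4.0000 1.0000 -3.0000]
Max displacement = 2.0000

Answer: 2.0000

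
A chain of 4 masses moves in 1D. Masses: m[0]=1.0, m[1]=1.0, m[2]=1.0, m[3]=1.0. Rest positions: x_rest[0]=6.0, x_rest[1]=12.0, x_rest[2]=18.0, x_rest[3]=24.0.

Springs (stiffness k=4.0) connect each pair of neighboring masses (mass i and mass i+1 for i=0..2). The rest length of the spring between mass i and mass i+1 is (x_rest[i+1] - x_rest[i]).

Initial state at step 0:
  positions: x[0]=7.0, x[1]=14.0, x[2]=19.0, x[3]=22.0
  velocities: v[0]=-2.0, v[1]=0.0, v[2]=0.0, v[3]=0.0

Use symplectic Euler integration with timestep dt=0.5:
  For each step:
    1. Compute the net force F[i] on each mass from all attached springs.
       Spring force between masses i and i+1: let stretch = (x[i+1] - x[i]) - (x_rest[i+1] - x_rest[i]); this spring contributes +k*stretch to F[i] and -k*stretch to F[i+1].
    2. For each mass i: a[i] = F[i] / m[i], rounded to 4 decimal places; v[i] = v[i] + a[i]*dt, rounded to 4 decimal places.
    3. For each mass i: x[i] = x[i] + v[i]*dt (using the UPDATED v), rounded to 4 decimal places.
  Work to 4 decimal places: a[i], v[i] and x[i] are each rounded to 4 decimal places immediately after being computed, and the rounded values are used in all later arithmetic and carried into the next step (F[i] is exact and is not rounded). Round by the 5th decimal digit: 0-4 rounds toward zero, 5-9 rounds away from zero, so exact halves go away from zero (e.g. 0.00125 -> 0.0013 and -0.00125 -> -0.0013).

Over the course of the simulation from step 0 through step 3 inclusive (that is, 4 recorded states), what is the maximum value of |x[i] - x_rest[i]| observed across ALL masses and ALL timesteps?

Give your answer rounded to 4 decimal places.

Answer: 3.0000

Derivation:
Step 0: x=[7.0000 14.0000 19.0000 22.0000] v=[-2.0000 0.0000 0.0000 0.0000]
Step 1: x=[7.0000 12.0000 17.0000 25.0000] v=[0.0000 -4.0000 -4.0000 6.0000]
Step 2: x=[6.0000 10.0000 18.0000 26.0000] v=[-2.0000 -4.0000 2.0000 2.0000]
Step 3: x=[3.0000 12.0000 19.0000 25.0000] v=[-6.0000 4.0000 2.0000 -2.0000]
Max displacement = 3.0000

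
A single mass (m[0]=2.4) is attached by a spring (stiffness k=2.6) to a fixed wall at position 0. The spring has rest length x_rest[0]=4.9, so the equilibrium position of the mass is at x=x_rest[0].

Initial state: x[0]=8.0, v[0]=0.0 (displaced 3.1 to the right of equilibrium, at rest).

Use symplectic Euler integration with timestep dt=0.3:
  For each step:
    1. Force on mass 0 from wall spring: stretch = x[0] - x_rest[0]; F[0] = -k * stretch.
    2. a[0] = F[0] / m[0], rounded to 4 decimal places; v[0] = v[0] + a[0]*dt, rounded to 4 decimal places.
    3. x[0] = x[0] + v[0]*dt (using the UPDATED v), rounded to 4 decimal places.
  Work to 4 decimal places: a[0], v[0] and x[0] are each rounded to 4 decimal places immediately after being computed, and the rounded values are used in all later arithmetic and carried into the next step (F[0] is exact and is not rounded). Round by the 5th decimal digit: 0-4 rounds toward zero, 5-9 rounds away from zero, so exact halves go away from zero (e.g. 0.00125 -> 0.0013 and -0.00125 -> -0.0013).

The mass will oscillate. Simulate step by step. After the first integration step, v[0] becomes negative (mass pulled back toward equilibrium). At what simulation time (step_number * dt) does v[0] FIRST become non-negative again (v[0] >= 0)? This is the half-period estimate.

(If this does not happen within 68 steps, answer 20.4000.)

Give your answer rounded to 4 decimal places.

Step 0: x=[8.0000] v=[0.0000]
Step 1: x=[7.6978] v=[-1.0075]
Step 2: x=[7.1228] v=[-1.9168]
Step 3: x=[6.3310] v=[-2.6392]
Step 4: x=[5.3997] v=[-3.1043]
Step 5: x=[4.4197] v=[-3.2667]
Step 6: x=[3.4865] v=[-3.1106]
Step 7: x=[2.6911] v=[-2.6512]
Step 8: x=[2.1111] v=[-1.9333]
Step 9: x=[1.8030] v=[-1.0269]
Step 10: x=[1.7969] v=[-0.0204]
Step 11: x=[2.0933] v=[0.9881]
First v>=0 after going negative at step 11, time=3.3000

Answer: 3.3000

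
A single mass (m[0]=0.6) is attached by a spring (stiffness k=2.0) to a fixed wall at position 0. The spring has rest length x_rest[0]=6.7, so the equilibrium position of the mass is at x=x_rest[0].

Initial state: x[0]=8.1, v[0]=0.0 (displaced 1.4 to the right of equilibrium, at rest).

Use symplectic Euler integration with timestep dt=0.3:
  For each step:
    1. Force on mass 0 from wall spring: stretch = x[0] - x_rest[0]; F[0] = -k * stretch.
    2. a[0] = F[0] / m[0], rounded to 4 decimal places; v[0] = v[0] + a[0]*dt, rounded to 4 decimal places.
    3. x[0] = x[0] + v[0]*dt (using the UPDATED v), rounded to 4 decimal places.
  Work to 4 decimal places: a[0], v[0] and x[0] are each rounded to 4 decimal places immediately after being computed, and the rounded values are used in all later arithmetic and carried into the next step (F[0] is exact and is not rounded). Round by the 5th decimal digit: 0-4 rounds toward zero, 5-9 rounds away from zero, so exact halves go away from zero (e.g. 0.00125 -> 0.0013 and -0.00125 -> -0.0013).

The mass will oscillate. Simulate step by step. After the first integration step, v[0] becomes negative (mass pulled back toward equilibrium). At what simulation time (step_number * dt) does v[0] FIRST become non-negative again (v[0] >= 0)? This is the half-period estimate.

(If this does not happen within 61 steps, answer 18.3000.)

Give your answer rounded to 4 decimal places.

Step 0: x=[8.1000] v=[0.0000]
Step 1: x=[7.6800] v=[-1.4000]
Step 2: x=[6.9660] v=[-2.3800]
Step 3: x=[6.1722] v=[-2.6460]
Step 4: x=[5.5367] v=[-2.1182]
Step 5: x=[5.2502] v=[-0.9549]
Step 6: x=[5.3987] v=[0.4949]
First v>=0 after going negative at step 6, time=1.8000

Answer: 1.8000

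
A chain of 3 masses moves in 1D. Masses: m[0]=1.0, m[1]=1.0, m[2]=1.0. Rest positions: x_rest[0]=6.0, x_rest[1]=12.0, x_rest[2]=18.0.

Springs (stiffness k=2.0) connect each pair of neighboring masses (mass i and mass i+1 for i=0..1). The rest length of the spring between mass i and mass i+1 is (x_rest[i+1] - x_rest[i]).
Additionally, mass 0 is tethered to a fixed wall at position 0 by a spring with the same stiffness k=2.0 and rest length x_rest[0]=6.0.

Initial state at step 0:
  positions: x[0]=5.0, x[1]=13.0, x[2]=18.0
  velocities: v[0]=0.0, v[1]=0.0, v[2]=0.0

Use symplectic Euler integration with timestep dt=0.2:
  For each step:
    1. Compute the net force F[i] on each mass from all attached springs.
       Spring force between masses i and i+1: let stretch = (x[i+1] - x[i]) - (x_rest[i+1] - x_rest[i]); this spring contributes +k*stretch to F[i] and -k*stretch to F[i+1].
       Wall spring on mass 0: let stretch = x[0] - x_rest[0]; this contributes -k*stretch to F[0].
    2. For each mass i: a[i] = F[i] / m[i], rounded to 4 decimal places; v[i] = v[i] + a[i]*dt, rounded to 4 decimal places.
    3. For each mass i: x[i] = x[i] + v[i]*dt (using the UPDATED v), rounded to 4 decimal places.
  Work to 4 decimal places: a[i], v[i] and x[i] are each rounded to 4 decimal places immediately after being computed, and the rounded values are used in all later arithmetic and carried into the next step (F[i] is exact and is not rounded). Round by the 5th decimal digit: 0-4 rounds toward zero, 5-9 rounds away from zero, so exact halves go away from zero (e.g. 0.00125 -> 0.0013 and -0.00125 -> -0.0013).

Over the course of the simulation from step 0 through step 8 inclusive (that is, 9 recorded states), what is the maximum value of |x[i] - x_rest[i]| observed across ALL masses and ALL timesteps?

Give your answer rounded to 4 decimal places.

Step 0: x=[5.0000 13.0000 18.0000] v=[0.0000 0.0000 0.0000]
Step 1: x=[5.2400 12.7600 18.0800] v=[1.2000 -1.2000 0.4000]
Step 2: x=[5.6624 12.3440 18.2144] v=[2.1120 -2.0800 0.6720]
Step 3: x=[6.1663 11.8631 18.3592] v=[2.5197 -2.4045 0.7238]
Step 4: x=[6.6327 11.4461 18.4643] v=[2.3319 -2.0848 0.5254]
Step 5: x=[6.9535 11.2055 18.4879] v=[1.6042 -1.2029 0.1181]
Step 6: x=[7.0582 11.2074 18.4089] v=[0.5236 0.0093 -0.3949]
Step 7: x=[6.9302 11.4534 18.2338] v=[-0.6400 1.2302 -0.8755]
Step 8: x=[6.6096 11.8800 17.9963] v=[-1.6028 2.1331 -1.1877]
Max displacement = 1.0582

Answer: 1.0582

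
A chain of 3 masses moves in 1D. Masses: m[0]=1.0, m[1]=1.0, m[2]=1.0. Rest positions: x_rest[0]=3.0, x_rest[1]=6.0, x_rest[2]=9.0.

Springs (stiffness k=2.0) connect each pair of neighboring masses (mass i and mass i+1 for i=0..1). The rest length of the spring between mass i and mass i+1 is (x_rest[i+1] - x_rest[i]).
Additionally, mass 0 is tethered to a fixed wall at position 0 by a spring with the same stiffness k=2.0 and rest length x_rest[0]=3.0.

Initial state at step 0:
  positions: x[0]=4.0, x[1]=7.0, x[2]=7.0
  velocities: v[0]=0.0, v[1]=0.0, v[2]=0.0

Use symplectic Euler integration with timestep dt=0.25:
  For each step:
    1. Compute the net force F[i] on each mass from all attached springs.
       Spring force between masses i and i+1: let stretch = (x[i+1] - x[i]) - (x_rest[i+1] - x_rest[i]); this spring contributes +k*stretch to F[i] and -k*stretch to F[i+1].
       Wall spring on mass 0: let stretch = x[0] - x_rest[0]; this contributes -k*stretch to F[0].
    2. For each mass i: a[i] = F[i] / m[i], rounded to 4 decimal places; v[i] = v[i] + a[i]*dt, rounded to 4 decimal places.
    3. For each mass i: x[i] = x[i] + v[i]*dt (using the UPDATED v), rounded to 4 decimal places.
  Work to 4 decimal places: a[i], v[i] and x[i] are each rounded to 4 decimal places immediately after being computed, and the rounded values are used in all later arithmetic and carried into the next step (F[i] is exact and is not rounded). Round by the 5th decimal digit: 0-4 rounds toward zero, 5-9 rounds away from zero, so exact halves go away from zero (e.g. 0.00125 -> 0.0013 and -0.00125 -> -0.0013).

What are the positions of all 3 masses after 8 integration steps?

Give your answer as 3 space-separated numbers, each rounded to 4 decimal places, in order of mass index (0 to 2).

Step 0: x=[4.0000 7.0000 7.0000] v=[0.0000 0.0000 0.0000]
Step 1: x=[3.8750 6.6250 7.3750] v=[-0.5000 -1.5000 1.5000]
Step 2: x=[3.6094 6.0000 8.0313] v=[-1.0625 -2.5000 2.6250]
Step 3: x=[3.1914 5.3301 8.8087] v=[-1.6719 -2.6797 3.1094]
Step 4: x=[2.6418 4.8277 9.5262] v=[-2.1983 -2.0098 2.8701]
Step 5: x=[2.0352 4.6393 10.0314] v=[-2.4263 -0.7535 2.0209]
Step 6: x=[1.4997 4.7994 10.2376] v=[-2.1419 0.6405 0.8249]
Step 7: x=[1.1892 5.2269 10.1391] v=[-1.2419 1.7098 -0.3942]
Step 8: x=[1.2348 5.7637 9.8015] v=[0.1824 2.1471 -1.3503]

Answer: 1.2348 5.7637 9.8015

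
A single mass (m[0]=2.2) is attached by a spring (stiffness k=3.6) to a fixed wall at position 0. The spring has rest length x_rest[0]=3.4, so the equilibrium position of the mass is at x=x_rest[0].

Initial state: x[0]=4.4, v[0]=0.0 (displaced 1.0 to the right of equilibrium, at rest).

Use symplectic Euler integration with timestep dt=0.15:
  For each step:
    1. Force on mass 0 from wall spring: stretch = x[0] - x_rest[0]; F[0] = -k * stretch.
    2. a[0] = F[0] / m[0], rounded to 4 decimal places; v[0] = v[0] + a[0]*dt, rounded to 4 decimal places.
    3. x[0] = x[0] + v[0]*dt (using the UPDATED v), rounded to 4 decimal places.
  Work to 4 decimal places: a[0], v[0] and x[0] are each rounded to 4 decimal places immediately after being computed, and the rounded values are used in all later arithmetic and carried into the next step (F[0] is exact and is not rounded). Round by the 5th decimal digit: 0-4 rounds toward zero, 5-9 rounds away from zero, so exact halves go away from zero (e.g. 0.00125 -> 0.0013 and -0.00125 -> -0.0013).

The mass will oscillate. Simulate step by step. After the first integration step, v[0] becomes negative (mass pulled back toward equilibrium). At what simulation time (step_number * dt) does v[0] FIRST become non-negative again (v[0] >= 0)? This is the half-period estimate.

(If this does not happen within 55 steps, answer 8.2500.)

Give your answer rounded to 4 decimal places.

Step 0: x=[4.4000] v=[0.0000]
Step 1: x=[4.3632] v=[-0.2455]
Step 2: x=[4.2909] v=[-0.4819]
Step 3: x=[4.1858] v=[-0.7006]
Step 4: x=[4.0518] v=[-0.8935]
Step 5: x=[3.8938] v=[-1.0535]
Step 6: x=[3.7176] v=[-1.1747]
Step 7: x=[3.5297] v=[-1.2527]
Step 8: x=[3.3370] v=[-1.2845]
Step 9: x=[3.1467] v=[-1.2690]
Step 10: x=[2.9657] v=[-1.2068]
Step 11: x=[2.8007] v=[-1.1002]
Step 12: x=[2.6577] v=[-0.9531]
Step 13: x=[2.5421] v=[-0.7709]
Step 14: x=[2.4581] v=[-0.5603]
Step 15: x=[2.4087] v=[-0.3291]
Step 16: x=[2.3958] v=[-0.0858]
Step 17: x=[2.4199] v=[0.1607]
First v>=0 after going negative at step 17, time=2.5500

Answer: 2.5500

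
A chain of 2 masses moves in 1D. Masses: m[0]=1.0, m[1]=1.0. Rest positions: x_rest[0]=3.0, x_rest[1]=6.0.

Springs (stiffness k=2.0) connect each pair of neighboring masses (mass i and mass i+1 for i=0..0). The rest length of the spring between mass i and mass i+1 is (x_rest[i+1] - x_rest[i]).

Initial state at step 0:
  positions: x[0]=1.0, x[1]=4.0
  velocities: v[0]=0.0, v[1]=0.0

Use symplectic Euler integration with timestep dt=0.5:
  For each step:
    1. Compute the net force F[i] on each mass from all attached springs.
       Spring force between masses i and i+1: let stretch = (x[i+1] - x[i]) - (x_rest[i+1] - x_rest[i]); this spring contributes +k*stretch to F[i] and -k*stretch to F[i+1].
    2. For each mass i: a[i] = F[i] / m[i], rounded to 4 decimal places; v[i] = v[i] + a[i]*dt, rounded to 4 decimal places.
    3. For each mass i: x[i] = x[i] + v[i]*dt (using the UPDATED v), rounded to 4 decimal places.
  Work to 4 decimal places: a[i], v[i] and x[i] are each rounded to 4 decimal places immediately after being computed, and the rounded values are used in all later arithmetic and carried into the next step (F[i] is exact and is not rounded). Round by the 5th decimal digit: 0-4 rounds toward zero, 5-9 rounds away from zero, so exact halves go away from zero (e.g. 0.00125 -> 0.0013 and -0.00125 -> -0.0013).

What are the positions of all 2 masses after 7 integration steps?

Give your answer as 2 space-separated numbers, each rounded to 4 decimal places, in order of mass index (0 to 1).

Step 0: x=[1.0000 4.0000] v=[0.0000 0.0000]
Step 1: x=[1.0000 4.0000] v=[0.0000 0.0000]
Step 2: x=[1.0000 4.0000] v=[0.0000 0.0000]
Step 3: x=[1.0000 4.0000] v=[0.0000 0.0000]
Step 4: x=[1.0000 4.0000] v=[0.0000 0.0000]
Step 5: x=[1.0000 4.0000] v=[0.0000 0.0000]
Step 6: x=[1.0000 4.0000] v=[0.0000 0.0000]
Step 7: x=[1.0000 4.0000] v=[0.0000 0.0000]

Answer: 1.0000 4.0000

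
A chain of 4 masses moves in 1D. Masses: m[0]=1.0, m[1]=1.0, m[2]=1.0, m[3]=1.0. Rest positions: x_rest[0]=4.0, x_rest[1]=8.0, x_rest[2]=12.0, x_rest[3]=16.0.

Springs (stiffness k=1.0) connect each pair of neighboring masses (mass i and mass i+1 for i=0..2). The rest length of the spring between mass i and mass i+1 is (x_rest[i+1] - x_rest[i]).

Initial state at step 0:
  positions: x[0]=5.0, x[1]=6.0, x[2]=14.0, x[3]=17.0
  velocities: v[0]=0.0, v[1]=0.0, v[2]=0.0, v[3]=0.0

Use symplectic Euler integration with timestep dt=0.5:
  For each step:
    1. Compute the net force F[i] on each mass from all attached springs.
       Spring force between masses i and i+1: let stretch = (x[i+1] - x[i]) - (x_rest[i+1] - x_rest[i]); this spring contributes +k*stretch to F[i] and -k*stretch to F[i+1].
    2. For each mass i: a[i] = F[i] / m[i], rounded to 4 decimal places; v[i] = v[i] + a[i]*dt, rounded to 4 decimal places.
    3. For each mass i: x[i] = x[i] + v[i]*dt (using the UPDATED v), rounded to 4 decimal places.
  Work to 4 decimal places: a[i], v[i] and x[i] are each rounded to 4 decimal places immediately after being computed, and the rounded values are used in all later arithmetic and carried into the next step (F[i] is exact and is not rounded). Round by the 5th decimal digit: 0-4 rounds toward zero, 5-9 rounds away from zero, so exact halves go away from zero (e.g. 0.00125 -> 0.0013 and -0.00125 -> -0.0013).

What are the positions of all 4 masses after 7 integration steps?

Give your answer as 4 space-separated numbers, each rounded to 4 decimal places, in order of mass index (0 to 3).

Answer: 6.0284 7.2745 13.0304 15.6670

Derivation:
Step 0: x=[5.0000 6.0000 14.0000 17.0000] v=[0.0000 0.0000 0.0000 0.0000]
Step 1: x=[4.2500 7.7500 12.7500 17.2500] v=[-1.5000 3.5000 -2.5000 0.5000]
Step 2: x=[3.3750 9.8750 11.3750 17.3750] v=[-1.7500 4.2500 -2.7500 0.2500]
Step 3: x=[3.1250 10.7500 11.1250 17.0000] v=[-0.5000 1.7500 -0.5000 -0.7500]
Step 4: x=[3.7813 9.8125 12.2500 16.1563] v=[1.3125 -1.8750 2.2500 -1.6875]
Step 5: x=[4.9454 7.9766 13.7422 15.3360] v=[2.3281 -3.6719 2.9844 -1.6407]
Step 6: x=[5.8673 6.8243 14.1915 15.1172] v=[1.8437 -2.3047 0.8985 -0.4376]
Step 7: x=[6.0284 7.2745 13.0304 15.6670] v=[0.3222 0.9004 -2.3223 1.0996]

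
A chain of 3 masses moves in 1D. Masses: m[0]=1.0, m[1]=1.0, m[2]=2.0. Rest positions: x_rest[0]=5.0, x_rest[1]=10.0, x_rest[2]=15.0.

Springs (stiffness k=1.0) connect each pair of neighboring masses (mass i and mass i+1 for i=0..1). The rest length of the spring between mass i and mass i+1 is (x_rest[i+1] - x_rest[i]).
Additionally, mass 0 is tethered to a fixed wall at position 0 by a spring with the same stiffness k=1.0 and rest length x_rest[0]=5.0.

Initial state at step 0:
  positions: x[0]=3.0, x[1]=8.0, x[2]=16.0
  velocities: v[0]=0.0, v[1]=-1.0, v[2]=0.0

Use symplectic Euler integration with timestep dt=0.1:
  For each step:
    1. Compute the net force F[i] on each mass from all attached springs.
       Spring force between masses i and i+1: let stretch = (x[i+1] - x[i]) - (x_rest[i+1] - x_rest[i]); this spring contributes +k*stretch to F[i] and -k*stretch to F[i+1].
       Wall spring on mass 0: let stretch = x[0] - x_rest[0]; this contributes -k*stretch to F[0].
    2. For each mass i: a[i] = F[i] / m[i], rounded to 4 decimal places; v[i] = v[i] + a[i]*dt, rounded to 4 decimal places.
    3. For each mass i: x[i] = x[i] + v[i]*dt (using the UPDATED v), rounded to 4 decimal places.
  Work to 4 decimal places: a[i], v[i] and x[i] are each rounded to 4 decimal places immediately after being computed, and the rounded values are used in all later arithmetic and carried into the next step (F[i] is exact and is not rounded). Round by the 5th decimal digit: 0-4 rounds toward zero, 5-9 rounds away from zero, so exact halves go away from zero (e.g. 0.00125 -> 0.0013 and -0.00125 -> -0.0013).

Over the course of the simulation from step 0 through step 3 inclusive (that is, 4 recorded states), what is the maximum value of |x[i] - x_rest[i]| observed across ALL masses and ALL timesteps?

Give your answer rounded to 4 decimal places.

Step 0: x=[3.0000 8.0000 16.0000] v=[0.0000 -1.0000 0.0000]
Step 1: x=[3.0200 7.9300 15.9850] v=[0.2000 -0.7000 -0.1500]
Step 2: x=[3.0589 7.8915 15.9547] v=[0.3890 -0.3855 -0.3028]
Step 3: x=[3.1155 7.8853 15.9091] v=[0.5664 -0.0624 -0.4560]
Max displacement = 2.1147

Answer: 2.1147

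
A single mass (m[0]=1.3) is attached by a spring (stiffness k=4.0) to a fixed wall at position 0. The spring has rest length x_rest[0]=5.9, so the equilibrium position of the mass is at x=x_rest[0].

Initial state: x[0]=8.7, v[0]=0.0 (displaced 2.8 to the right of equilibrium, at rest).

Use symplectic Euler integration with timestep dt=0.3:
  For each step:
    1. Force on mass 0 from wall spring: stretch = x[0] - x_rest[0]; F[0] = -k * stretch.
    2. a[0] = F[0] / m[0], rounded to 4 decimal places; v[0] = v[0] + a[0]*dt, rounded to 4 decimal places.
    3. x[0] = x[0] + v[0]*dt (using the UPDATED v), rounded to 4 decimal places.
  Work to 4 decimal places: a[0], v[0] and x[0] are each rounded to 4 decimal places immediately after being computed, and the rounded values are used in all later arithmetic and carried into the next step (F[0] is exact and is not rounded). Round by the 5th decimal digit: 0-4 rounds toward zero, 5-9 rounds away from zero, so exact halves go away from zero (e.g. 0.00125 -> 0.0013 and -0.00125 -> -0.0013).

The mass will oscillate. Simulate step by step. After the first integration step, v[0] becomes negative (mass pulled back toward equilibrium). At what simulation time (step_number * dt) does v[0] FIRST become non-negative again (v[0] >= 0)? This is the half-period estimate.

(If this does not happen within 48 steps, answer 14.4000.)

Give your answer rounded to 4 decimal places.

Step 0: x=[8.7000] v=[0.0000]
Step 1: x=[7.9246] v=[-2.5846]
Step 2: x=[6.5886] v=[-4.4535]
Step 3: x=[5.0619] v=[-5.0891]
Step 4: x=[3.7673] v=[-4.3155]
Step 5: x=[3.0633] v=[-2.3468]
Step 6: x=[3.1448] v=[0.2717]
First v>=0 after going negative at step 6, time=1.8000

Answer: 1.8000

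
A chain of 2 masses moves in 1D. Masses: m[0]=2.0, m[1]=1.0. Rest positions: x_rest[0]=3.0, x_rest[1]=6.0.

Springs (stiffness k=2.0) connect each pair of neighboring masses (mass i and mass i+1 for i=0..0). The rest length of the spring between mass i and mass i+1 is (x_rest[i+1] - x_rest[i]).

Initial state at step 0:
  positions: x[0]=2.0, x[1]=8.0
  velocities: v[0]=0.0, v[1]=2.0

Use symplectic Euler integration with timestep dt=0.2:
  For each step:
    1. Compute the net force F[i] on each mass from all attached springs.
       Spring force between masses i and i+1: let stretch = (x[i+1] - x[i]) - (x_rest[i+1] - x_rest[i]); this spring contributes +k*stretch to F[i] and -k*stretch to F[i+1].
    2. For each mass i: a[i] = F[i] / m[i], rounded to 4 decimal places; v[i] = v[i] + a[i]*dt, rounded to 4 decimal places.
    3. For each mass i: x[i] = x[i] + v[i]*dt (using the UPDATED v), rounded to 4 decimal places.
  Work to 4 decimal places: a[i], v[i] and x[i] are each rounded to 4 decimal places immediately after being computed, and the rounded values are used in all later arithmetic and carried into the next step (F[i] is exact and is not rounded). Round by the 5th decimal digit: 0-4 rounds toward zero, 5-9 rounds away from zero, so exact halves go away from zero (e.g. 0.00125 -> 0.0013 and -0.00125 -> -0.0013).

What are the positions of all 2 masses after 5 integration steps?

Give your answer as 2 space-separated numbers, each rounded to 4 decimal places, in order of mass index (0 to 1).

Answer: 3.6240 6.7519

Derivation:
Step 0: x=[2.0000 8.0000] v=[0.0000 2.0000]
Step 1: x=[2.1200 8.1600] v=[0.6000 0.8000]
Step 2: x=[2.3616 8.0768] v=[1.2080 -0.4160]
Step 3: x=[2.7118 7.7764] v=[1.7510 -1.5021]
Step 4: x=[3.1446 7.3108] v=[2.1639 -2.3279]
Step 5: x=[3.6240 6.7519] v=[2.3971 -2.7944]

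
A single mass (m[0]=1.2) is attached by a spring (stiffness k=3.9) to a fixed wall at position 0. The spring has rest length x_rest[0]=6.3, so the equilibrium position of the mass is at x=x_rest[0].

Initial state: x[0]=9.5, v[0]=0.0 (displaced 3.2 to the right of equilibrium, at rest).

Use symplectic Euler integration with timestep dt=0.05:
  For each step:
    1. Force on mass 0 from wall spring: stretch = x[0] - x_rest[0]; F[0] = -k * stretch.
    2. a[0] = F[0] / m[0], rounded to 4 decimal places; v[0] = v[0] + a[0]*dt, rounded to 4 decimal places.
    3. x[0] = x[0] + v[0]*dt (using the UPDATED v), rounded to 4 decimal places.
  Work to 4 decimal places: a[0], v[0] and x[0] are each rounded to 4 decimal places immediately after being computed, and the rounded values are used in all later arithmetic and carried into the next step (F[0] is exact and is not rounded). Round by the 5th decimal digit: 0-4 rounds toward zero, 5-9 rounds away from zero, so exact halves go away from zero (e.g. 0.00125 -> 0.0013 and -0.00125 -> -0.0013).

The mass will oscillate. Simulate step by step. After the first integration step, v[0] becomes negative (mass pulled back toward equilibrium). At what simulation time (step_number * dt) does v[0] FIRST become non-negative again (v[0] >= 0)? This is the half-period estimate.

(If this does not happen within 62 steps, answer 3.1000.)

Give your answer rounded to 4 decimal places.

Step 0: x=[9.5000] v=[0.0000]
Step 1: x=[9.4740] v=[-0.5200]
Step 2: x=[9.4222] v=[-1.0358]
Step 3: x=[9.3450] v=[-1.5432]
Step 4: x=[9.2431] v=[-2.0380]
Step 5: x=[9.1173] v=[-2.5163]
Step 6: x=[8.9686] v=[-2.9741]
Step 7: x=[8.7982] v=[-3.4078]
Step 8: x=[8.6075] v=[-3.8138]
Step 9: x=[8.3981] v=[-4.1888]
Step 10: x=[8.1716] v=[-4.5297]
Step 11: x=[7.9299] v=[-4.8338]
Step 12: x=[7.6750] v=[-5.0987]
Step 13: x=[7.4089] v=[-5.3221]
Step 14: x=[7.1338] v=[-5.5023]
Step 15: x=[6.8519] v=[-5.6378]
Step 16: x=[6.5655] v=[-5.7275]
Step 17: x=[6.2770] v=[-5.7706]
Step 18: x=[5.9887] v=[-5.7669]
Step 19: x=[5.7029] v=[-5.7163]
Step 20: x=[5.4219] v=[-5.6193]
Step 21: x=[5.1481] v=[-5.4766]
Step 22: x=[4.8836] v=[-5.2894]
Step 23: x=[4.6306] v=[-5.0592]
Step 24: x=[4.3912] v=[-4.7879]
Step 25: x=[4.1673] v=[-4.4777]
Step 26: x=[3.9607] v=[-4.1311]
Step 27: x=[3.7732] v=[-3.7510]
Step 28: x=[3.6062] v=[-3.3404]
Step 29: x=[3.4611] v=[-2.9027]
Step 30: x=[3.3390] v=[-2.4414]
Step 31: x=[3.2410] v=[-1.9602]
Step 32: x=[3.1678] v=[-1.4631]
Step 33: x=[3.1201] v=[-0.9541]
Step 34: x=[3.0982] v=[-0.4374]
Step 35: x=[3.1023] v=[0.0829]
First v>=0 after going negative at step 35, time=1.7500

Answer: 1.7500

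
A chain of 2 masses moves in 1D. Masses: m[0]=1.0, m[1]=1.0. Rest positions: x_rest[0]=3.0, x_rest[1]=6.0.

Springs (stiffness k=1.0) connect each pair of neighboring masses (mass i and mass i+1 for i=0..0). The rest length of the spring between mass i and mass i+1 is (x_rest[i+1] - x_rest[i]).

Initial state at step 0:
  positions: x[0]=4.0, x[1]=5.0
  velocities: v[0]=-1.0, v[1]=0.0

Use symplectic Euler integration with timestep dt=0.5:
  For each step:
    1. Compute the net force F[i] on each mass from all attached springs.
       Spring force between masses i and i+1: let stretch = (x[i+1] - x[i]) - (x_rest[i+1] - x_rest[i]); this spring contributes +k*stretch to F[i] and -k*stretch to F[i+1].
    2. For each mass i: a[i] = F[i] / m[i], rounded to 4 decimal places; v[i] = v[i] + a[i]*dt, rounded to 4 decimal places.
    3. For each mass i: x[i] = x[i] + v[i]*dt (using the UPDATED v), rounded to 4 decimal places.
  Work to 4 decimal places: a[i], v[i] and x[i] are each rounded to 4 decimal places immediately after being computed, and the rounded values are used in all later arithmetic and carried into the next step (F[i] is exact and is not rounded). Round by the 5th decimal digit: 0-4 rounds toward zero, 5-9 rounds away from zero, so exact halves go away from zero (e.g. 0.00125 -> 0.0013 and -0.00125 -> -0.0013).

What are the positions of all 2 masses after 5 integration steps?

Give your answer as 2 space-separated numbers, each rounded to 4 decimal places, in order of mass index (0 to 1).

Step 0: x=[4.0000 5.0000] v=[-1.0000 0.0000]
Step 1: x=[3.0000 5.5000] v=[-2.0000 1.0000]
Step 2: x=[1.8750 6.1250] v=[-2.2500 1.2500]
Step 3: x=[1.0625 6.4375] v=[-1.6250 0.6250]
Step 4: x=[0.8438 6.1563] v=[-0.4375 -0.5625]
Step 5: x=[1.2032 5.2969] v=[0.7188 -1.7188]

Answer: 1.2032 5.2969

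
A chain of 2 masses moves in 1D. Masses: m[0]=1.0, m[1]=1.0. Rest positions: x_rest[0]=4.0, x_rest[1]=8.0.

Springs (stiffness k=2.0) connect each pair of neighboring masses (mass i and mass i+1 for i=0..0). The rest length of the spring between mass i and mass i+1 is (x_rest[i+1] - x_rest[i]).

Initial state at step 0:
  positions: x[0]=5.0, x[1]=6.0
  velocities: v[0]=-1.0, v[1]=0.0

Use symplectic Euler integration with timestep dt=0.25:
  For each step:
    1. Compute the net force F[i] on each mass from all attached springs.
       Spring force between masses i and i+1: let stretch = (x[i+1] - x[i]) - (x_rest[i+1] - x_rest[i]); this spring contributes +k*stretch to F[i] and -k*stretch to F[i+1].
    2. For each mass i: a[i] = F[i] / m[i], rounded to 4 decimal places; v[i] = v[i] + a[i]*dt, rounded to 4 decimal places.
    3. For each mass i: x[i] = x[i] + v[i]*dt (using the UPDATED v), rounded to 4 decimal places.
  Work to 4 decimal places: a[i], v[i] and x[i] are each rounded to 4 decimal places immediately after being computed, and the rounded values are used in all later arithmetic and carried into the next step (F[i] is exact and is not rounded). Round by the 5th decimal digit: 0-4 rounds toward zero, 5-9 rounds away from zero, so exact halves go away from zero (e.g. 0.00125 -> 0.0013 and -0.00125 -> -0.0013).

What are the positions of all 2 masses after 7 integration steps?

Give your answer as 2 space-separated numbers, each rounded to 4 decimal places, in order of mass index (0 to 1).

Answer: 1.4901 7.7601

Derivation:
Step 0: x=[5.0000 6.0000] v=[-1.0000 0.0000]
Step 1: x=[4.3750 6.3750] v=[-2.5000 1.5000]
Step 2: x=[3.5000 7.0000] v=[-3.5000 2.5000]
Step 3: x=[2.5625 7.6875] v=[-3.7500 2.7500]
Step 4: x=[1.7656 8.2344] v=[-3.1875 2.1875]
Step 5: x=[1.2773 8.4727] v=[-1.9531 0.9531]
Step 6: x=[1.1885 8.3116] v=[-0.3554 -0.6446]
Step 7: x=[1.4901 7.7601] v=[1.2062 -2.2062]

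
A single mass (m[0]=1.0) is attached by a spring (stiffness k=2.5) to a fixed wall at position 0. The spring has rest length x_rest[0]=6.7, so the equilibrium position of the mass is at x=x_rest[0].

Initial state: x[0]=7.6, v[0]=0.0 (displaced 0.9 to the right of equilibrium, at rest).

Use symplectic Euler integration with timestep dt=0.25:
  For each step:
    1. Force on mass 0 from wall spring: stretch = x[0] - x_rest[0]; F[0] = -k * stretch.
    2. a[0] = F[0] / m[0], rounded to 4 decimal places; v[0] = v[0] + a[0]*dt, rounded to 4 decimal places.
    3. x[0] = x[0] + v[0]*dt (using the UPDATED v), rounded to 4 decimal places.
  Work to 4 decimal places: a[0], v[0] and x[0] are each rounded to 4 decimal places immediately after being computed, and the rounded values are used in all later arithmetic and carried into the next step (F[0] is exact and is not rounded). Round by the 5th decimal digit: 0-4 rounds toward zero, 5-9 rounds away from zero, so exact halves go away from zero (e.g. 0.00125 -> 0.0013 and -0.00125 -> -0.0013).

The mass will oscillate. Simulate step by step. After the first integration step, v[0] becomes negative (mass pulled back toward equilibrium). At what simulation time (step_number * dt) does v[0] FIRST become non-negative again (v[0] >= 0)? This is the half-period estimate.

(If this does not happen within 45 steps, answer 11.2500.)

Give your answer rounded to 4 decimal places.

Step 0: x=[7.6000] v=[0.0000]
Step 1: x=[7.4594] v=[-0.5625]
Step 2: x=[7.2001] v=[-1.0371]
Step 3: x=[6.8627] v=[-1.3497]
Step 4: x=[6.4999] v=[-1.4514]
Step 5: x=[6.1683] v=[-1.3263]
Step 6: x=[5.9198] v=[-0.9940]
Step 7: x=[5.7932] v=[-0.5064]
Step 8: x=[5.8083] v=[0.0604]
First v>=0 after going negative at step 8, time=2.0000

Answer: 2.0000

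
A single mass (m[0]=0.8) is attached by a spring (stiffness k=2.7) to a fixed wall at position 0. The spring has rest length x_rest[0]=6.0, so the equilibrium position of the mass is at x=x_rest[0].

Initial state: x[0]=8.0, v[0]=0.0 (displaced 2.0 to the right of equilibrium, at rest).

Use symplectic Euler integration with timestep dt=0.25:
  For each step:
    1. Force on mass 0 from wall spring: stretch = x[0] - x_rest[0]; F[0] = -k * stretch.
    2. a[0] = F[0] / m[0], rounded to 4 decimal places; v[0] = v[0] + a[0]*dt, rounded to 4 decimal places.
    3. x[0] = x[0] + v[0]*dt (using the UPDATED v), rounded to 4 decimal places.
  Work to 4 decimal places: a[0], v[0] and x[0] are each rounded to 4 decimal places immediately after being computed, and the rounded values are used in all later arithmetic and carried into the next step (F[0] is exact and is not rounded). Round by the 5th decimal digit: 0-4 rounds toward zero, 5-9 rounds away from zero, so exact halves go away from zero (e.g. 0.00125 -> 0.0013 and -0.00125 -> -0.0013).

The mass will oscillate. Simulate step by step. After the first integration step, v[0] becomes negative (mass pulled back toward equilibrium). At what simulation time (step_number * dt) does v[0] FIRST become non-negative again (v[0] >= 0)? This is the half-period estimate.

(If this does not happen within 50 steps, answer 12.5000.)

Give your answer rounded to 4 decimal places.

Answer: 1.7500

Derivation:
Step 0: x=[8.0000] v=[0.0000]
Step 1: x=[7.5781] v=[-1.6875]
Step 2: x=[6.8234] v=[-3.0190]
Step 3: x=[5.8950] v=[-3.7138]
Step 4: x=[4.9887] v=[-3.6252]
Step 5: x=[4.2957] v=[-2.7719]
Step 6: x=[3.9622] v=[-1.3339]
Step 7: x=[4.0586] v=[0.3855]
First v>=0 after going negative at step 7, time=1.7500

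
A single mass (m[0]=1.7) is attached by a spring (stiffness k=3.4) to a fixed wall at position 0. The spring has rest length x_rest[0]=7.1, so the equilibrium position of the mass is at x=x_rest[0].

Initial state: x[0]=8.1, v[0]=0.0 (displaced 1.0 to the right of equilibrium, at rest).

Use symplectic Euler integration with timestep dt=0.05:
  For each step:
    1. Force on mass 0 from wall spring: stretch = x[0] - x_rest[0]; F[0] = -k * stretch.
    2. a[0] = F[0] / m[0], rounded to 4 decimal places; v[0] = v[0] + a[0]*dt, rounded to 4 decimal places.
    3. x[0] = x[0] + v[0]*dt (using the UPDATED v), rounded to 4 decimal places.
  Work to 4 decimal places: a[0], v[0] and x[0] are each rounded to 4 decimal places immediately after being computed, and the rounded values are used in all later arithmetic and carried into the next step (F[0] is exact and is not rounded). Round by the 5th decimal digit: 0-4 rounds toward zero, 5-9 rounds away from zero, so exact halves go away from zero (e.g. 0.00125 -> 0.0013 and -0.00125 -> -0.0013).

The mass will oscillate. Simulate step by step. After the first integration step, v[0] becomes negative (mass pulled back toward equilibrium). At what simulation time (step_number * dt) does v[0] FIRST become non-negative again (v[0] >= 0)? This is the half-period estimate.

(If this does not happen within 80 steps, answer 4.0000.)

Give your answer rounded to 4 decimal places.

Answer: 2.2500

Derivation:
Step 0: x=[8.1000] v=[0.0000]
Step 1: x=[8.0950] v=[-0.1000]
Step 2: x=[8.0850] v=[-0.1995]
Step 3: x=[8.0701] v=[-0.2980]
Step 4: x=[8.0504] v=[-0.3950]
Step 5: x=[8.0259] v=[-0.4900]
Step 6: x=[7.9968] v=[-0.5826]
Step 7: x=[7.9632] v=[-0.6723]
Step 8: x=[7.9253] v=[-0.7586]
Step 9: x=[7.8832] v=[-0.8411]
Step 10: x=[7.8372] v=[-0.9194]
Step 11: x=[7.7875] v=[-0.9931]
Step 12: x=[7.7344] v=[-1.0619]
Step 13: x=[7.6781] v=[-1.1253]
Step 14: x=[7.6189] v=[-1.1831]
Step 15: x=[7.5572] v=[-1.2350]
Step 16: x=[7.4932] v=[-1.2807]
Step 17: x=[7.4272] v=[-1.3200]
Step 18: x=[7.3596] v=[-1.3527]
Step 19: x=[7.2907] v=[-1.3787]
Step 20: x=[7.2208] v=[-1.3978]
Step 21: x=[7.1503] v=[-1.4099]
Step 22: x=[7.0796] v=[-1.4149]
Step 23: x=[7.0090] v=[-1.4129]
Step 24: x=[6.9388] v=[-1.4038]
Step 25: x=[6.8694] v=[-1.3877]
Step 26: x=[6.8012] v=[-1.3646]
Step 27: x=[6.7345] v=[-1.3347]
Step 28: x=[6.6696] v=[-1.2982]
Step 29: x=[6.6068] v=[-1.2552]
Step 30: x=[6.5465] v=[-1.2059]
Step 31: x=[6.4890] v=[-1.1506]
Step 32: x=[6.4345] v=[-1.0895]
Step 33: x=[6.3834] v=[-1.0230]
Step 34: x=[6.3358] v=[-0.9513]
Step 35: x=[6.2921] v=[-0.8749]
Step 36: x=[6.2524] v=[-0.7941]
Step 37: x=[6.2169] v=[-0.7093]
Step 38: x=[6.1859] v=[-0.6210]
Step 39: x=[6.1594] v=[-0.5296]
Step 40: x=[6.1376] v=[-0.4355]
Step 41: x=[6.1206] v=[-0.3393]
Step 42: x=[6.1085] v=[-0.2414]
Step 43: x=[6.1014] v=[-0.1423]
Step 44: x=[6.0993] v=[-0.0424]
Step 45: x=[6.1022] v=[0.0577]
First v>=0 after going negative at step 45, time=2.2500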